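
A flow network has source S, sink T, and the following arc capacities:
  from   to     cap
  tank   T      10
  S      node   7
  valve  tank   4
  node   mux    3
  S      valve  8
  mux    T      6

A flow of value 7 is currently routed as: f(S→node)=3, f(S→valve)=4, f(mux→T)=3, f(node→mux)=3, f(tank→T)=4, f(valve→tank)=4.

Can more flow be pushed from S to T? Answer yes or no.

No

Residual reachable from S: {S, node, valve}; T is not reachable.
Saturated cut: node→mux, valve→tank with total capacity 7 = current flow value. Flow is maximum.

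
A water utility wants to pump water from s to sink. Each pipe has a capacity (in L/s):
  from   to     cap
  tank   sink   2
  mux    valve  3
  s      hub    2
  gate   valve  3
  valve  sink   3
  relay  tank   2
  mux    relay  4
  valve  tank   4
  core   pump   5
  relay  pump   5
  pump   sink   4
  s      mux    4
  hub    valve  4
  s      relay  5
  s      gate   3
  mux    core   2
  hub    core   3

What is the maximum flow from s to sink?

9

Augment s→hub→valve→sink: bottleneck 2. Total 2.
Augment s→gate→valve→sink: bottleneck 1. Total 3.
Augment s→relay→pump→sink: bottleneck 4. Total 7.
Augment s→relay→tank→sink: bottleneck 1. Total 8.
Augment s→gate→valve→tank→sink: bottleneck 1. Total 9.
No augmenting path remains in the residual graph.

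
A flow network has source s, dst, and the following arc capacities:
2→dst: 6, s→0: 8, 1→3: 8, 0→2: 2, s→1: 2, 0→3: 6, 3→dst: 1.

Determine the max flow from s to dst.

Augment s→1→3→dst: bottleneck 1. Total 1.
Augment s→0→2→dst: bottleneck 2. Total 3.
No augmenting path remains in the residual graph.

3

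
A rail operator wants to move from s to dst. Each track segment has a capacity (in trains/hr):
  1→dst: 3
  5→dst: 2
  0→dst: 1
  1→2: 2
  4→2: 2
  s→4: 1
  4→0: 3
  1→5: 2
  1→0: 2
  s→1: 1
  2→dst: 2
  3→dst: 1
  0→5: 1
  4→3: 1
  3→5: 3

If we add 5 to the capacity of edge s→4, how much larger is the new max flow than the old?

4

Original max flow = 2.
After raising cap(s→4), augmenting paths through that edge carry 4 more units.
New max flow = 6. Increase = 4.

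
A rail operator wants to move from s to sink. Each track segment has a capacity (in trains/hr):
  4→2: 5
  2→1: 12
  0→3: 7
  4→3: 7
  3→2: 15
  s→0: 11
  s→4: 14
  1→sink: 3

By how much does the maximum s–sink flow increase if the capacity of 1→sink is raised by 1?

1

Original max flow = 3.
After raising cap(1→sink), augmenting paths through that edge carry 1 more unit.
New max flow = 4. Increase = 1.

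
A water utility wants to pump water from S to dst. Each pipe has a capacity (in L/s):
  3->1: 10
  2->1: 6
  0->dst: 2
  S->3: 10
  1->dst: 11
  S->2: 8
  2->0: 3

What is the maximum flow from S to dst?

13

Augment S->3->1->dst: bottleneck 10. Total 10.
Augment S->2->1->dst: bottleneck 1. Total 11.
Augment S->2->0->dst: bottleneck 2. Total 13.
No augmenting path remains in the residual graph.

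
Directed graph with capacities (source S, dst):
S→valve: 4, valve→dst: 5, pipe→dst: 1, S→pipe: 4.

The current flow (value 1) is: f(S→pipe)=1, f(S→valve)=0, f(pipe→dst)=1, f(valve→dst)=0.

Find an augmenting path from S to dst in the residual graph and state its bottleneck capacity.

S→valve→dst, bottleneck 4

Residual along S→valve→dst: S→valve: 4, valve→dst: 5.
Bottleneck = min = 4.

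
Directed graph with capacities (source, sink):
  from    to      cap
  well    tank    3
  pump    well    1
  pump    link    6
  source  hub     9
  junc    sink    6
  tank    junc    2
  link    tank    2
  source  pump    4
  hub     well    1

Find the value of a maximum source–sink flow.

2

Augment source->pump->well->tank->junc->sink: bottleneck 1. Total 1.
Augment source->pump->link->tank->junc->sink: bottleneck 1. Total 2.
No augmenting path remains in the residual graph.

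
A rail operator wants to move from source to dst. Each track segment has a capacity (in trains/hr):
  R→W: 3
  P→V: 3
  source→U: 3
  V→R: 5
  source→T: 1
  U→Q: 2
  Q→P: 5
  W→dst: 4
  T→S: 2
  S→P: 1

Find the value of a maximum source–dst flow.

Augment source→U→Q→P→V→R→W→dst: bottleneck 2. Total 2.
Augment source→T→S→P→V→R→W→dst: bottleneck 1. Total 3.
No augmenting path remains in the residual graph.

3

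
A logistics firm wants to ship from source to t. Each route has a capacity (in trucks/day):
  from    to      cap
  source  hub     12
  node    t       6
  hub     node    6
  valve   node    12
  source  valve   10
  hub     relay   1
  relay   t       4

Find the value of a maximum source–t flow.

Augment source→valve→node→t: bottleneck 6. Total 6.
Augment source→hub→relay→t: bottleneck 1. Total 7.
No augmenting path remains in the residual graph.

7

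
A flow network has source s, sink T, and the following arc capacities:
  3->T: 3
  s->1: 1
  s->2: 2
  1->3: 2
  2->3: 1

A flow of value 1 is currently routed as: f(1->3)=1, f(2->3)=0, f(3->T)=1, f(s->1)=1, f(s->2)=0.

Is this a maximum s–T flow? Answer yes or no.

Residual path s->2->3->T has bottleneck 1 > 0.
Pushing 1 along it raises the flow to 2, so the given flow is not maximum.

No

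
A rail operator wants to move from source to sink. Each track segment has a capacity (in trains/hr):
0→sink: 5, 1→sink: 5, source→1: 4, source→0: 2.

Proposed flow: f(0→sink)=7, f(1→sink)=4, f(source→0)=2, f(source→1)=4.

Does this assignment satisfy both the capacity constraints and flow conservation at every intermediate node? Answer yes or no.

No

Capacity violated on 0→sink: flow 7 > capacity 5.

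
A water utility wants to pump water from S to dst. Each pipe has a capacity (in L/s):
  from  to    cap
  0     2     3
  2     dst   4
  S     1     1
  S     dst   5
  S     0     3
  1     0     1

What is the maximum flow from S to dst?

Augment S→dst: bottleneck 5. Total 5.
Augment S→0→2→dst: bottleneck 3. Total 8.
No augmenting path remains in the residual graph.

8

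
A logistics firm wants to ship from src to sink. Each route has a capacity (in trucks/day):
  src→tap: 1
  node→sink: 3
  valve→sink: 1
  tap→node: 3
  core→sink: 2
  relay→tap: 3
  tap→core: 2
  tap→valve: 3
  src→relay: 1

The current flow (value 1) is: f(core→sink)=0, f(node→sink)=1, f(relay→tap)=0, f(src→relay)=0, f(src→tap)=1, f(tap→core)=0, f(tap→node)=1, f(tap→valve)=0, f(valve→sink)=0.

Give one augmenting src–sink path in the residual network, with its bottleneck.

Residual along src→relay→tap→node→sink: src→relay: 1, relay→tap: 3, tap→node: 2, node→sink: 2.
Bottleneck = min = 1.

src→relay→tap→node→sink, bottleneck 1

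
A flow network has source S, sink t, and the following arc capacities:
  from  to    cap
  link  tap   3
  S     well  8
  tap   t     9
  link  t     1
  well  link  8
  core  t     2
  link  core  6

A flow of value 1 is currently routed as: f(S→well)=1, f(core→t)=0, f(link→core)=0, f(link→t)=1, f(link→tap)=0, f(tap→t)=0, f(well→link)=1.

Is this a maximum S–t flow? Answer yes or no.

Residual path S→well→link→core→t has bottleneck 2 > 0.
Pushing 2 along it raises the flow to 3, so the given flow is not maximum.

No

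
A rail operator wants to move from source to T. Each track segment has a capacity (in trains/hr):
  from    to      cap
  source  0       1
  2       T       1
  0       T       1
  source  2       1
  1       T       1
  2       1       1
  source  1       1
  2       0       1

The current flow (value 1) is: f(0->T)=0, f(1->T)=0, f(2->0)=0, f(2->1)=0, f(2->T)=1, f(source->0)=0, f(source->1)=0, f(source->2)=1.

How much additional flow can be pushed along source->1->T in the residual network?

1

Residual capacities along the path: source->1: 1, 1->T: 1.
Minimum is 1.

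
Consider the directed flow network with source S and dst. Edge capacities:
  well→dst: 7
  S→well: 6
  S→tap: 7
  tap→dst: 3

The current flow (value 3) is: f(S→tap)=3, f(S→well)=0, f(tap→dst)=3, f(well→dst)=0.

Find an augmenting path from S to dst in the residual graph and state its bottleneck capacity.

S→well→dst, bottleneck 6

Residual along S→well→dst: S→well: 6, well→dst: 7.
Bottleneck = min = 6.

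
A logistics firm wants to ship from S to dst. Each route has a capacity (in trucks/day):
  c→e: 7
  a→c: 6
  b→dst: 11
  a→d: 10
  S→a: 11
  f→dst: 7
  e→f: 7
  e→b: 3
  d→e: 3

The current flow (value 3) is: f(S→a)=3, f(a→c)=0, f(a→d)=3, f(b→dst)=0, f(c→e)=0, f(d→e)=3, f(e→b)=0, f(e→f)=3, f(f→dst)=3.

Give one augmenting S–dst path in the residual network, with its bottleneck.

Residual along S→a→c→e→f→dst: S→a: 8, a→c: 6, c→e: 7, e→f: 4, f→dst: 4.
Bottleneck = min = 4.

S→a→c→e→f→dst, bottleneck 4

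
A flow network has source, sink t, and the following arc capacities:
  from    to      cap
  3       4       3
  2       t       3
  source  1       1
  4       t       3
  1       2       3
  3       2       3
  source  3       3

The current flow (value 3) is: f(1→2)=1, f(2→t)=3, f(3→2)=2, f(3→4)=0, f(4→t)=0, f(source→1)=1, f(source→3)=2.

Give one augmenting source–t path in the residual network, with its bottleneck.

source→3→4→t, bottleneck 1

Residual along source→3→4→t: source→3: 1, 3→4: 3, 4→t: 3.
Bottleneck = min = 1.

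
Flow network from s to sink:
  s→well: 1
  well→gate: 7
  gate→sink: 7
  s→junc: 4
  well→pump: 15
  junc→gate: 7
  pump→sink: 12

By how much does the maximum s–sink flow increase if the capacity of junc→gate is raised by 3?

Original max flow = 5.
Edge junc→gate does not cross the min cut (source side {s}), so extra capacity there cannot help.
New max flow = 5. Increase = 0.

0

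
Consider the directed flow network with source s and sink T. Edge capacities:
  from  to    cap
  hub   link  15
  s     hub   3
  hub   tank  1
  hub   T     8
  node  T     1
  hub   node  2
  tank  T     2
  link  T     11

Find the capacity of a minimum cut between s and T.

Max flow = 3 (via 1 augmenting path).
In the residual at optimum, the set reachable from s is {s}.
Cut edges: s->hub (cap 3). Sum = 3.

3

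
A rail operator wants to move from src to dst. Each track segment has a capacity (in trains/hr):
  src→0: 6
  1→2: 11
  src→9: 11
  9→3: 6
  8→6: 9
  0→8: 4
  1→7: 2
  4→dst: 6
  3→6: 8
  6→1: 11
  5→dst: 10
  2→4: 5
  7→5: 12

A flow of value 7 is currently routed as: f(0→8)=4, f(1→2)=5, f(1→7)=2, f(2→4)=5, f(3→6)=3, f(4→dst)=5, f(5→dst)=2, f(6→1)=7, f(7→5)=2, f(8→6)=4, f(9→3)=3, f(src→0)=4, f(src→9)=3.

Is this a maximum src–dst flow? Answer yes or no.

Yes

Residual reachable from src: {0, 1, 2, 3, 6, 8, 9, src}; dst is not reachable.
Saturated cut: 2→4, 1→7 with total capacity 7 = current flow value. Flow is maximum.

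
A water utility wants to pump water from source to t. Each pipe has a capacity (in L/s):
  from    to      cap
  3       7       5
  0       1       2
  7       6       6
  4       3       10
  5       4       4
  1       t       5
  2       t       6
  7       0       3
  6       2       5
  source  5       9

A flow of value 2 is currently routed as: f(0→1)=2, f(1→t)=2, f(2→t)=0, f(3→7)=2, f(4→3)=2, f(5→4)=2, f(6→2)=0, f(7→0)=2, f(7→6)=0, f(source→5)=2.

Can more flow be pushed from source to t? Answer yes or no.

Residual path source→5→4→3→7→6→2→t has bottleneck 2 > 0.
Pushing 2 along it raises the flow to 4, so the given flow is not maximum.

Yes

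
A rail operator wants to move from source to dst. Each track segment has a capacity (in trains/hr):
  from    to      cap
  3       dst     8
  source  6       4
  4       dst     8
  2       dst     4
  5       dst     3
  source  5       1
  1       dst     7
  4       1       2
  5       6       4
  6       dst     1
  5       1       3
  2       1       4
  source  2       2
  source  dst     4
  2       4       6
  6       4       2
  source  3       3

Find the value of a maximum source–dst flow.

Augment source→dst: bottleneck 4. Total 4.
Augment source→5→dst: bottleneck 1. Total 5.
Augment source→3→dst: bottleneck 3. Total 8.
Augment source→6→dst: bottleneck 1. Total 9.
Augment source→2→dst: bottleneck 2. Total 11.
Augment source→6→4→dst: bottleneck 2. Total 13.
No augmenting path remains in the residual graph.

13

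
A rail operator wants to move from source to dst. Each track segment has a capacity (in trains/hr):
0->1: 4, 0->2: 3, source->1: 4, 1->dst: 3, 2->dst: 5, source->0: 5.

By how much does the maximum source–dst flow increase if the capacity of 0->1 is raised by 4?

Original max flow = 6.
Edge 0->1 does not cross the min cut (source side {0, 1, source}), so extra capacity there cannot help.
New max flow = 6. Increase = 0.

0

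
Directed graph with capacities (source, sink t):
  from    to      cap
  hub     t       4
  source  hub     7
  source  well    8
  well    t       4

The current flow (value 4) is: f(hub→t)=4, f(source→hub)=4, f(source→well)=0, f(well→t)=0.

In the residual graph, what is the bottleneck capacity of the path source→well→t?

Residual capacities along the path: source→well: 8, well→t: 4.
Minimum is 4.

4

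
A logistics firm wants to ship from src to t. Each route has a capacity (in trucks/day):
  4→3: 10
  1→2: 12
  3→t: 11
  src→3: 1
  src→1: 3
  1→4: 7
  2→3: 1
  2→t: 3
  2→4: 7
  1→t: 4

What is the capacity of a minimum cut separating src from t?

Max flow = 4 (via 2 augmenting paths).
In the residual at optimum, the set reachable from src is {src}.
Cut edges: src→1 (cap 3), src→3 (cap 1). Sum = 4.

4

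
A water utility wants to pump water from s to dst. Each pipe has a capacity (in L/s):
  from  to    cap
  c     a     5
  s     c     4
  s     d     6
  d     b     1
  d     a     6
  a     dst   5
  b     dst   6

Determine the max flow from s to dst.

Augment s->c->a->dst: bottleneck 4. Total 4.
Augment s->d->a->dst: bottleneck 1. Total 5.
Augment s->d->b->dst: bottleneck 1. Total 6.
No augmenting path remains in the residual graph.

6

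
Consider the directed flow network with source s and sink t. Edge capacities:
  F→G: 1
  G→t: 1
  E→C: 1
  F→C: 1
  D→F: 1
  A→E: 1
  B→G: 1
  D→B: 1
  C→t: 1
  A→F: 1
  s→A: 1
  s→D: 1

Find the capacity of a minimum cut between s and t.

2

Max flow = 2 (via 2 augmenting paths).
In the residual at optimum, the set reachable from s is {s}.
Cut edges: s→A (cap 1), s→D (cap 1). Sum = 2.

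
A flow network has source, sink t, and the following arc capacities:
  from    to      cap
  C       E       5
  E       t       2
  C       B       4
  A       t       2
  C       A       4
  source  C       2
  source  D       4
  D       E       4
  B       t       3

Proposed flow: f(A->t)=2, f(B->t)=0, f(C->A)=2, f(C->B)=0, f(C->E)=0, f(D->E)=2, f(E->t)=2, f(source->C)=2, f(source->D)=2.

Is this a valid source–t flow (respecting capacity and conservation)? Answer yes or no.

Yes

Every edge has 0 ≤ f(e) ≤ cap(e).
At each intermediate node, inflow equals outflow.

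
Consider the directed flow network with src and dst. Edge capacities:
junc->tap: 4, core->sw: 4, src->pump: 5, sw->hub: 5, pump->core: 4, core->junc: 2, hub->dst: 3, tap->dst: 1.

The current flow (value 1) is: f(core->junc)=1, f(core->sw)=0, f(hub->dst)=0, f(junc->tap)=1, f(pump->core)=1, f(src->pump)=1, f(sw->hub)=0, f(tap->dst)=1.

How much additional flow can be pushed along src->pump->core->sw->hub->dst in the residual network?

3

Residual capacities along the path: src->pump: 4, pump->core: 3, core->sw: 4, sw->hub: 5, hub->dst: 3.
Minimum is 3.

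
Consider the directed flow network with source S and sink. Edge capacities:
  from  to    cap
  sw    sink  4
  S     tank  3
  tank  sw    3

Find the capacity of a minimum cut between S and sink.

Max flow = 3 (via 1 augmenting path).
In the residual at optimum, the set reachable from S is {S}.
Cut edges: S->tank (cap 3). Sum = 3.

3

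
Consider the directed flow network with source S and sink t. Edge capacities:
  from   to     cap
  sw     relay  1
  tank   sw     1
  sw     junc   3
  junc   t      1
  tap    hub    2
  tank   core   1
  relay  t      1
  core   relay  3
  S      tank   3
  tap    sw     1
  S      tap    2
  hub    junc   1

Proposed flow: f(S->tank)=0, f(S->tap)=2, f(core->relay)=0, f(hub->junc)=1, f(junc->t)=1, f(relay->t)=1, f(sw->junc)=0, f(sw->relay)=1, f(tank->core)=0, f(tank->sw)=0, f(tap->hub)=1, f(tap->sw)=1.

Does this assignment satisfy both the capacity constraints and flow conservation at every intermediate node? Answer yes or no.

Yes

Every edge has 0 ≤ f(e) ≤ cap(e).
At each intermediate node, inflow equals outflow.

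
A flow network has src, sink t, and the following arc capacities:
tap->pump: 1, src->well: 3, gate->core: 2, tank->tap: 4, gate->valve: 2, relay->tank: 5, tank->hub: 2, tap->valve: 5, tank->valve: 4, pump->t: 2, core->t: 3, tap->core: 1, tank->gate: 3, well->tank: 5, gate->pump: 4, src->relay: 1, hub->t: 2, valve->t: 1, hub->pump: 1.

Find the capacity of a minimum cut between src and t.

4

Max flow = 4 (via 4 augmenting paths).
In the residual at optimum, the set reachable from src is {src}.
Cut edges: src->relay (cap 1), src->well (cap 3). Sum = 4.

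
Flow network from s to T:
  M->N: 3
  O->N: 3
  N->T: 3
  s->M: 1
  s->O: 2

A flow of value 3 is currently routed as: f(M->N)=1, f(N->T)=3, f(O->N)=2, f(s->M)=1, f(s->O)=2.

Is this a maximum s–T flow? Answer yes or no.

Yes

Residual reachable from s: {s}; T is not reachable.
Saturated cut: s->O, s->M with total capacity 3 = current flow value. Flow is maximum.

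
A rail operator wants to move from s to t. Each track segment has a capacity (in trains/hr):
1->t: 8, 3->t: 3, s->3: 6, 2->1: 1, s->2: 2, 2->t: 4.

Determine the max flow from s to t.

5

Augment s->2->t: bottleneck 2. Total 2.
Augment s->3->t: bottleneck 3. Total 5.
No augmenting path remains in the residual graph.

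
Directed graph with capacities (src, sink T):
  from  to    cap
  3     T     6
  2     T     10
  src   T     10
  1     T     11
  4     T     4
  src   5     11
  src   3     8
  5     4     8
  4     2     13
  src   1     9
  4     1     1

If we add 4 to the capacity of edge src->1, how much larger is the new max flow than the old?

2

Original max flow = 33.
After raising cap(src->1), augmenting paths through that edge carry 2 more units.
New max flow = 35. Increase = 2.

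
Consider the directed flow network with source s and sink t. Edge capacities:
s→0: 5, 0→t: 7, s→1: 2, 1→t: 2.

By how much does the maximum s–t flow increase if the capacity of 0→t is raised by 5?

0

Original max flow = 7.
Edge 0→t does not cross the min cut (source side {s}), so extra capacity there cannot help.
New max flow = 7. Increase = 0.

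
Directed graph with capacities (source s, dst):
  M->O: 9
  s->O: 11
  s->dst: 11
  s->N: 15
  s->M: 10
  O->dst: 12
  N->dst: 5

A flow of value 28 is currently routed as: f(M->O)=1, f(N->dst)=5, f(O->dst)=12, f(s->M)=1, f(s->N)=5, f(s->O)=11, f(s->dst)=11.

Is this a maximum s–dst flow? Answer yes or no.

Yes

Residual reachable from s: {M, N, O, s}; dst is not reachable.
Saturated cut: s->dst, O->dst, N->dst with total capacity 28 = current flow value. Flow is maximum.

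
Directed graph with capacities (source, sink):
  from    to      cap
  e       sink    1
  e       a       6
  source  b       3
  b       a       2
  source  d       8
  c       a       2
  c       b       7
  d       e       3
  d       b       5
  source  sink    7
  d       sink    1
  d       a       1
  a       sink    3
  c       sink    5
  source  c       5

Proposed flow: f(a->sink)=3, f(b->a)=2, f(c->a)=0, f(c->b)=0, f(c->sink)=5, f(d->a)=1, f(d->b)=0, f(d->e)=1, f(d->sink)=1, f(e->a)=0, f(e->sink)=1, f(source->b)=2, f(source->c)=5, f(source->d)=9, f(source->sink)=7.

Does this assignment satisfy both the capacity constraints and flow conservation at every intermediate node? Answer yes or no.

No

Capacity violated on source->d: flow 9 > capacity 8.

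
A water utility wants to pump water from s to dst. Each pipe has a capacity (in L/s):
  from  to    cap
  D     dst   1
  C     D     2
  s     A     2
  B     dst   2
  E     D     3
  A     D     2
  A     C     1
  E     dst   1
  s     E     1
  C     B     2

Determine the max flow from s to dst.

3

Augment s→E→dst: bottleneck 1. Total 1.
Augment s→A→D→dst: bottleneck 1. Total 2.
Augment s→A→C→B→dst: bottleneck 1. Total 3.
No augmenting path remains in the residual graph.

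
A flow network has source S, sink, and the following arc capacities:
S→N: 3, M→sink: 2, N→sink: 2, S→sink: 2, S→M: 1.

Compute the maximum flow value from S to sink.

5

Augment S→sink: bottleneck 2. Total 2.
Augment S→N→sink: bottleneck 2. Total 4.
Augment S→M→sink: bottleneck 1. Total 5.
No augmenting path remains in the residual graph.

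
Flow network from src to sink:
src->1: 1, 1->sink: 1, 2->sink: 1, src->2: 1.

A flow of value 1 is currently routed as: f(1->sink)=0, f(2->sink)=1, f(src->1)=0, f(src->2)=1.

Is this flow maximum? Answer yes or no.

No

Residual path src->1->sink has bottleneck 1 > 0.
Pushing 1 along it raises the flow to 2, so the given flow is not maximum.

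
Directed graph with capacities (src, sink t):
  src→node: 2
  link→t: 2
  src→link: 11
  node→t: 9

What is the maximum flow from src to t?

4

Augment src→node→t: bottleneck 2. Total 2.
Augment src→link→t: bottleneck 2. Total 4.
No augmenting path remains in the residual graph.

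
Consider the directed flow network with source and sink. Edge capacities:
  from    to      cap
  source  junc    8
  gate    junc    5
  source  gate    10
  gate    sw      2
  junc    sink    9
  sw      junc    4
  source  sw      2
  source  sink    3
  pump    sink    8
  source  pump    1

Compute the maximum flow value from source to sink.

13

Augment source→sink: bottleneck 3. Total 3.
Augment source→pump→sink: bottleneck 1. Total 4.
Augment source→junc→sink: bottleneck 8. Total 12.
Augment source→gate→junc→sink: bottleneck 1. Total 13.
No augmenting path remains in the residual graph.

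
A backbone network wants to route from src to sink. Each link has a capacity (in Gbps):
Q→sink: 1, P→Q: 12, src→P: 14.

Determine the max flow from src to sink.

Augment src→P→Q→sink: bottleneck 1. Total 1.
No augmenting path remains in the residual graph.

1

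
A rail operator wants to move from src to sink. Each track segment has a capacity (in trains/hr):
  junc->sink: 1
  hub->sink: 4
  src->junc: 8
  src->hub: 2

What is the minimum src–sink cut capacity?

3

Max flow = 3 (via 2 augmenting paths).
In the residual at optimum, the set reachable from src is {junc, src}.
Cut edges: src->hub (cap 2), junc->sink (cap 1). Sum = 3.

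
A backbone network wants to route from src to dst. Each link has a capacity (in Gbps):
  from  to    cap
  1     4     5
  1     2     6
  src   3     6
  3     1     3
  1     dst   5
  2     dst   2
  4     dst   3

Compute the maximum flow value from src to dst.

3

Augment src->3->1->dst: bottleneck 3. Total 3.
No augmenting path remains in the residual graph.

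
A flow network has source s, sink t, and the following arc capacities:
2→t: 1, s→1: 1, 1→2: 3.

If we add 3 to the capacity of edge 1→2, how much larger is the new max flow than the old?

Original max flow = 1.
Edge 1→2 does not cross the min cut (source side {s}), so extra capacity there cannot help.
New max flow = 1. Increase = 0.

0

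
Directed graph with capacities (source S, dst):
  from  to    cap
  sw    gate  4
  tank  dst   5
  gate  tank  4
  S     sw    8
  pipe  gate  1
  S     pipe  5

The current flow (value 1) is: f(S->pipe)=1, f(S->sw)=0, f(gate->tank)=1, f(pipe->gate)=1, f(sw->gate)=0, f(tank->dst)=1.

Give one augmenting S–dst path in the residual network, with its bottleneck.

Residual along S->sw->gate->tank->dst: S->sw: 8, sw->gate: 4, gate->tank: 3, tank->dst: 4.
Bottleneck = min = 3.

S->sw->gate->tank->dst, bottleneck 3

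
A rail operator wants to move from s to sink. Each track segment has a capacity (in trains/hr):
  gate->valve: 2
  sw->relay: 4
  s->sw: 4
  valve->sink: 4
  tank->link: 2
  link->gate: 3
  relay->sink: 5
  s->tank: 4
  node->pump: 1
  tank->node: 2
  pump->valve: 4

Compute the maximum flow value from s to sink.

7

Augment s->sw->relay->sink: bottleneck 4. Total 4.
Augment s->tank->node->pump->valve->sink: bottleneck 1. Total 5.
Augment s->tank->link->gate->valve->sink: bottleneck 2. Total 7.
No augmenting path remains in the residual graph.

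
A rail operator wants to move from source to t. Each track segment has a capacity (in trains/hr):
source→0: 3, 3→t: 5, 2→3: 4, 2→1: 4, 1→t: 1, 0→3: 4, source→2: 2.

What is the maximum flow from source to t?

5

Augment source→0→3→t: bottleneck 3. Total 3.
Augment source→2→3→t: bottleneck 2. Total 5.
No augmenting path remains in the residual graph.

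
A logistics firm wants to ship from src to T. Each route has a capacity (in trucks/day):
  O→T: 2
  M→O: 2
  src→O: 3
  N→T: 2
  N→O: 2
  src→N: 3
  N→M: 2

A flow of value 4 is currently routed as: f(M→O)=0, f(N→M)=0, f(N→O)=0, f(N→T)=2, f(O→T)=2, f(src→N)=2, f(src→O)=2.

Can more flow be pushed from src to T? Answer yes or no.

Residual reachable from src: {M, N, O, src}; T is not reachable.
Saturated cut: N→T, O→T with total capacity 4 = current flow value. Flow is maximum.

No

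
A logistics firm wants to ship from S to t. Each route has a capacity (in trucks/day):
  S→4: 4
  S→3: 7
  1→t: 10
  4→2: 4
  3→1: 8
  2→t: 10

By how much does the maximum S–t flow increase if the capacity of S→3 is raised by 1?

1

Original max flow = 11.
After raising cap(S→3), augmenting paths through that edge carry 1 more unit.
New max flow = 12. Increase = 1.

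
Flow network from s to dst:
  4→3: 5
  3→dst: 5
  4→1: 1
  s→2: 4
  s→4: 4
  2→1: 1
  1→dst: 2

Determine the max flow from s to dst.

5

Augment s→2→1→dst: bottleneck 1. Total 1.
Augment s→4→1→dst: bottleneck 1. Total 2.
Augment s→4→3→dst: bottleneck 3. Total 5.
No augmenting path remains in the residual graph.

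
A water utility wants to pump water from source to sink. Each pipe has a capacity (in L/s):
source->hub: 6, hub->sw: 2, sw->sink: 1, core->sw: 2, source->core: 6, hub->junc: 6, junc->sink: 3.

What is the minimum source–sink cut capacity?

Max flow = 4 (via 2 augmenting paths).
In the residual at optimum, the set reachable from source is {core, hub, junc, source, sw}.
Cut edges: junc->sink (cap 3), sw->sink (cap 1). Sum = 4.

4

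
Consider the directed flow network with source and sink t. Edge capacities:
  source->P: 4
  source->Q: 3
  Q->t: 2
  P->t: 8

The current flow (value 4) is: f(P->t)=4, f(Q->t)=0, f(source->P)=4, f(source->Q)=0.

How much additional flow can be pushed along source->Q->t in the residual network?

2

Residual capacities along the path: source->Q: 3, Q->t: 2.
Minimum is 2.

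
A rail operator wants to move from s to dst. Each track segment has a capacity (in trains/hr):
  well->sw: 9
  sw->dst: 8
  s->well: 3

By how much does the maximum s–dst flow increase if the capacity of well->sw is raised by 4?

0

Original max flow = 3.
Edge well->sw does not cross the min cut (source side {s}), so extra capacity there cannot help.
New max flow = 3. Increase = 0.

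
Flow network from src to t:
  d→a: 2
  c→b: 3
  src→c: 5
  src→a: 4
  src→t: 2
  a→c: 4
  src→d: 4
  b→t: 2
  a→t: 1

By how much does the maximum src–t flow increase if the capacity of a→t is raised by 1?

1

Original max flow = 5.
After raising cap(a→t), augmenting paths through that edge carry 1 more unit.
New max flow = 6. Increase = 1.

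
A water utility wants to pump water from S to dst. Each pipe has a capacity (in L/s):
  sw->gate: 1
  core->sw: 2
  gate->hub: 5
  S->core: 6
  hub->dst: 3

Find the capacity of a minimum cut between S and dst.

Max flow = 1 (via 1 augmenting path).
In the residual at optimum, the set reachable from S is {S, core, sw}.
Cut edges: sw->gate (cap 1). Sum = 1.

1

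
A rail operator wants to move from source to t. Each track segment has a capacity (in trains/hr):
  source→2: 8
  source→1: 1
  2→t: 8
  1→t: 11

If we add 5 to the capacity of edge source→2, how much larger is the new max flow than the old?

0

Original max flow = 9.
Even with extra capacity on source→2, another cut of capacity 9 remains binding.
New max flow = 9. Increase = 0.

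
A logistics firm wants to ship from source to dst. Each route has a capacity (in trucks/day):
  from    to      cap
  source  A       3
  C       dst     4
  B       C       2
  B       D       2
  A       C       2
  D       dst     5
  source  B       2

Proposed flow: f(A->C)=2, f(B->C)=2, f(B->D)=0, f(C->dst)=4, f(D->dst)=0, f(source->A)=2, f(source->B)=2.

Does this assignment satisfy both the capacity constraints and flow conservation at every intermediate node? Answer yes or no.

Every edge has 0 ≤ f(e) ≤ cap(e).
At each intermediate node, inflow equals outflow.

Yes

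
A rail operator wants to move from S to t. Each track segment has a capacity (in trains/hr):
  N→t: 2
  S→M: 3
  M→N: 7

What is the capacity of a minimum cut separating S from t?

2

Max flow = 2 (via 1 augmenting path).
In the residual at optimum, the set reachable from S is {M, N, S}.
Cut edges: N→t (cap 2). Sum = 2.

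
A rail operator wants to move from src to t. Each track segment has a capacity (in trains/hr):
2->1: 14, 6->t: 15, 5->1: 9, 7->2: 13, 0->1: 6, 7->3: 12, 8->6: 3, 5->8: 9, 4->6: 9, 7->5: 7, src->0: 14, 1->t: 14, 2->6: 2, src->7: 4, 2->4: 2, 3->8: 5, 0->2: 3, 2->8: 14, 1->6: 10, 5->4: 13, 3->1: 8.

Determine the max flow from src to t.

Augment src->0->1->t: bottleneck 6. Total 6.
Augment src->0->2->1->t: bottleneck 3. Total 9.
Augment src->7->3->1->t: bottleneck 4. Total 13.
No augmenting path remains in the residual graph.

13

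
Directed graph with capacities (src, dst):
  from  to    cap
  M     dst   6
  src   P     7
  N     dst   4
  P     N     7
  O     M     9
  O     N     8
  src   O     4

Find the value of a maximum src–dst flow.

8

Augment src->P->N->dst: bottleneck 4. Total 4.
Augment src->O->M->dst: bottleneck 4. Total 8.
No augmenting path remains in the residual graph.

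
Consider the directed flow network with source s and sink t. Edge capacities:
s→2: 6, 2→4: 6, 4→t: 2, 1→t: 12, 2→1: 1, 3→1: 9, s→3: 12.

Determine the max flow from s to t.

Augment s→2→4→t: bottleneck 2. Total 2.
Augment s→2→1→t: bottleneck 1. Total 3.
Augment s→3→1→t: bottleneck 9. Total 12.
No augmenting path remains in the residual graph.

12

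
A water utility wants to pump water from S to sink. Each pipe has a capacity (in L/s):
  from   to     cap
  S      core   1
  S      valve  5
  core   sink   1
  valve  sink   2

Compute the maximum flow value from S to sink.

3

Augment S→core→sink: bottleneck 1. Total 1.
Augment S→valve→sink: bottleneck 2. Total 3.
No augmenting path remains in the residual graph.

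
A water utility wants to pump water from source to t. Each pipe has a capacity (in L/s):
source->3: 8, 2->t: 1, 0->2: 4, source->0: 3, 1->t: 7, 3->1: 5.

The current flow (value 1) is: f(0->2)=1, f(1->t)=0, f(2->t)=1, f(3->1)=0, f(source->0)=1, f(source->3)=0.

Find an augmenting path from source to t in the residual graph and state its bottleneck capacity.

source->3->1->t, bottleneck 5

Residual along source->3->1->t: source->3: 8, 3->1: 5, 1->t: 7.
Bottleneck = min = 5.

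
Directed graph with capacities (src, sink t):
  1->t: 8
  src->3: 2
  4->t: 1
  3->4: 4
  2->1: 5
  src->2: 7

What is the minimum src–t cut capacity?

6

Max flow = 6 (via 2 augmenting paths).
In the residual at optimum, the set reachable from src is {2, 3, 4, src}.
Cut edges: 2->1 (cap 5), 4->t (cap 1). Sum = 6.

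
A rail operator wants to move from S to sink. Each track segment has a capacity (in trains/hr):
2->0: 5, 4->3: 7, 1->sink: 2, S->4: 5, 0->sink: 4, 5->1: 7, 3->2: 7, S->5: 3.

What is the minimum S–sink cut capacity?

Max flow = 6 (via 2 augmenting paths).
In the residual at optimum, the set reachable from S is {0, 1, 2, 3, 4, 5, S}.
Cut edges: 0->sink (cap 4), 1->sink (cap 2). Sum = 6.

6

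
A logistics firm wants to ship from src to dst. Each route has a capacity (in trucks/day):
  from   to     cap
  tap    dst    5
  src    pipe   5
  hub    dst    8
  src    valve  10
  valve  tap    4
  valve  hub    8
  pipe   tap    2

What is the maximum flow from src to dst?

Augment src→pipe→tap→dst: bottleneck 2. Total 2.
Augment src→valve→tap→dst: bottleneck 3. Total 5.
Augment src→valve→hub→dst: bottleneck 7. Total 12.
No augmenting path remains in the residual graph.

12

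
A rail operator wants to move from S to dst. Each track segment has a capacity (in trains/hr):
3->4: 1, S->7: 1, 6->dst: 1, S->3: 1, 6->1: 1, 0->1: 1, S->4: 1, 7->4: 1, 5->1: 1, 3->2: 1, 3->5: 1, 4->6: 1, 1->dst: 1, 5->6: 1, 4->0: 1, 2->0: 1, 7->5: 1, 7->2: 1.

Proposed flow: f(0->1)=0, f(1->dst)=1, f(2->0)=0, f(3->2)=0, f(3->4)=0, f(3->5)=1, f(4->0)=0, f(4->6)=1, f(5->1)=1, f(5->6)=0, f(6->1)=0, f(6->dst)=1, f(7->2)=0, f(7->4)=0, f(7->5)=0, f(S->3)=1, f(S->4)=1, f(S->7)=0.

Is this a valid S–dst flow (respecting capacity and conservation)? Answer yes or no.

Every edge has 0 ≤ f(e) ≤ cap(e).
At each intermediate node, inflow equals outflow.

Yes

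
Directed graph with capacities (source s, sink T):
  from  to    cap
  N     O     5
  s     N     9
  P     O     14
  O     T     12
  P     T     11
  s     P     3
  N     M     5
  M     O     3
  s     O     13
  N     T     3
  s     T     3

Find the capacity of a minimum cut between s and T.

21

Max flow = 21 (via 4 augmenting paths).
In the residual at optimum, the set reachable from s is {M, N, O, s}.
Cut edges: s->P (cap 3), s->T (cap 3), N->T (cap 3), O->T (cap 12). Sum = 21.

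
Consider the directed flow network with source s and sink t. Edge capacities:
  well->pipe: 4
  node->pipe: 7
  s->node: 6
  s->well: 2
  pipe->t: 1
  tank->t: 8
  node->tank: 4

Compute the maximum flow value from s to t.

Augment s->well->pipe->t: bottleneck 1. Total 1.
Augment s->node->tank->t: bottleneck 4. Total 5.
No augmenting path remains in the residual graph.

5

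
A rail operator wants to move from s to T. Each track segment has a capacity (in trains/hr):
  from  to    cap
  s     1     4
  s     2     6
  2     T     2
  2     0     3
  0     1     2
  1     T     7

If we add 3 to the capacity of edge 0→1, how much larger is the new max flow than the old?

Original max flow = 8.
After raising cap(0→1), augmenting paths through that edge carry 1 more unit.
New max flow = 9. Increase = 1.

1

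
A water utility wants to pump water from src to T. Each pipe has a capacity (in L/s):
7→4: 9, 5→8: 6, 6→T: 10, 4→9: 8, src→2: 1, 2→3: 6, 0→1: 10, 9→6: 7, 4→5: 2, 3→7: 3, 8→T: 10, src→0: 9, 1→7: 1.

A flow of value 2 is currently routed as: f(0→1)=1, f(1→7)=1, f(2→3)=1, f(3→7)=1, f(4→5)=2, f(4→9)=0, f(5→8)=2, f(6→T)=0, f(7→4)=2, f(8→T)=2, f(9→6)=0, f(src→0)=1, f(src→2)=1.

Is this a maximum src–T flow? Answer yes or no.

Yes

Residual reachable from src: {0, 1, src}; T is not reachable.
Saturated cut: src→2, 1→7 with total capacity 2 = current flow value. Flow is maximum.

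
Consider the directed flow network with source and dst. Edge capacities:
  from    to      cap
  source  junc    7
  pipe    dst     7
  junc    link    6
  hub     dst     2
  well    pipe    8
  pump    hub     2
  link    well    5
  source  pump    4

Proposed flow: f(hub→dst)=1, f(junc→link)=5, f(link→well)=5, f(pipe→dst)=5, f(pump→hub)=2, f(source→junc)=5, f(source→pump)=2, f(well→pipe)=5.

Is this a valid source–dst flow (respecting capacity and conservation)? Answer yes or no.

No

Conservation fails at hub: inflow 2 ≠ outflow 1.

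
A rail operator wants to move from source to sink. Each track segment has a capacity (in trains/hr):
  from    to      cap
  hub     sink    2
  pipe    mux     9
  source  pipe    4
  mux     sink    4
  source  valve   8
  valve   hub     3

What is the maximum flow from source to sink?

6

Augment source->pipe->mux->sink: bottleneck 4. Total 4.
Augment source->valve->hub->sink: bottleneck 2. Total 6.
No augmenting path remains in the residual graph.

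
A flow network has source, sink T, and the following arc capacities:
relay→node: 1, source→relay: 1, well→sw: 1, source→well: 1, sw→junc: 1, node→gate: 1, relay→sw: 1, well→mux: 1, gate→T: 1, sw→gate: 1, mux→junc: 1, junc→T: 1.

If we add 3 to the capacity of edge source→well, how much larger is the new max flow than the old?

0

Original max flow = 2.
Even with extra capacity on source→well, another cut of capacity 2 remains binding.
New max flow = 2. Increase = 0.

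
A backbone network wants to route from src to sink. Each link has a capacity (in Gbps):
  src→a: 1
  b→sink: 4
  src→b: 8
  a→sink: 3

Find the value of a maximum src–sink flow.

5

Augment src→a→sink: bottleneck 1. Total 1.
Augment src→b→sink: bottleneck 4. Total 5.
No augmenting path remains in the residual graph.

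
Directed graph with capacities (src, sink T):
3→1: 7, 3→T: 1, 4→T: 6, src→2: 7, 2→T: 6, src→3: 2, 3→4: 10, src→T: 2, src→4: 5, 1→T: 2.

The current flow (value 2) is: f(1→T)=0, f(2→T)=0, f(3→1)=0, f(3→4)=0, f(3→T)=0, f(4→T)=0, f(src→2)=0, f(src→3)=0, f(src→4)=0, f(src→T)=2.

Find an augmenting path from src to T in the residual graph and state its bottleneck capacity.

Residual along src→3→T: src→3: 2, 3→T: 1.
Bottleneck = min = 1.

src→3→T, bottleneck 1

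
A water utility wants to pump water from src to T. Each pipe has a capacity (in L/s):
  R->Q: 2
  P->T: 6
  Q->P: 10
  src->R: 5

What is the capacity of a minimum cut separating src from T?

Max flow = 2 (via 1 augmenting path).
In the residual at optimum, the set reachable from src is {R, src}.
Cut edges: R->Q (cap 2). Sum = 2.

2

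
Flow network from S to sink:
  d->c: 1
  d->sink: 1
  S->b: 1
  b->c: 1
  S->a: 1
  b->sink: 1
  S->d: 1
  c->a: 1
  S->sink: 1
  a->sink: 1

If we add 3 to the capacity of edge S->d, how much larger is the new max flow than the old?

0

Original max flow = 4.
Even with extra capacity on S->d, another cut of capacity 4 remains binding.
New max flow = 4. Increase = 0.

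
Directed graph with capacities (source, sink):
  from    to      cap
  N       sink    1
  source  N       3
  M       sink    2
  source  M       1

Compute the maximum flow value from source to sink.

Augment source→M→sink: bottleneck 1. Total 1.
Augment source→N→sink: bottleneck 1. Total 2.
No augmenting path remains in the residual graph.

2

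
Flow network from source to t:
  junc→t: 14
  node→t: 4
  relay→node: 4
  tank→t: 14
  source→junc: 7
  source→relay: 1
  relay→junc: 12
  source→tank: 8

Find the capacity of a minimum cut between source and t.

Max flow = 16 (via 3 augmenting paths).
In the residual at optimum, the set reachable from source is {source}.
Cut edges: source→tank (cap 8), source→relay (cap 1), source→junc (cap 7). Sum = 16.

16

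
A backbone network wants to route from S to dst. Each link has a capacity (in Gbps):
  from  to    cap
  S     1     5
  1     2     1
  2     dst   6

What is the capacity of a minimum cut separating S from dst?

1

Max flow = 1 (via 1 augmenting path).
In the residual at optimum, the set reachable from S is {1, S}.
Cut edges: 1→2 (cap 1). Sum = 1.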